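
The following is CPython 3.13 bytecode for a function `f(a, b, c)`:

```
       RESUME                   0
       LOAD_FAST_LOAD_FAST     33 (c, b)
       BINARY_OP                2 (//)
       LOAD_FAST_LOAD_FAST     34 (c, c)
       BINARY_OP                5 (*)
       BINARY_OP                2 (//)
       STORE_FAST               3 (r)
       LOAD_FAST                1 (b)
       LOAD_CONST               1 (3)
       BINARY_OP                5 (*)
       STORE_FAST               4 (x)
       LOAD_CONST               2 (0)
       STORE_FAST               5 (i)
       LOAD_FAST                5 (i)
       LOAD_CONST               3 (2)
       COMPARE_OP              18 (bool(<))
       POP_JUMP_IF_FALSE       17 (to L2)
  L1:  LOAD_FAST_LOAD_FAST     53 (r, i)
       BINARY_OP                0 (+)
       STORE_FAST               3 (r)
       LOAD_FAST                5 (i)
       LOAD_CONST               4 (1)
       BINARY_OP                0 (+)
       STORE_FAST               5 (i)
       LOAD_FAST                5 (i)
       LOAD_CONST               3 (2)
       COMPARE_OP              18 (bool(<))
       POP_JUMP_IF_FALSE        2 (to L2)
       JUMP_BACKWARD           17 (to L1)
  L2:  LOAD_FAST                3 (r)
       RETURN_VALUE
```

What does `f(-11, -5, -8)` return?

LOAD_FAST_LOAD_FAST c,b → push -8,-5. Stack: [-8, -5]
BINARY_OP // → -8 // -5 = 1. Stack: [1]
LOAD_FAST_LOAD_FAST c,c → push -8,-8. Stack: [1, -8, -8]
BINARY_OP * → -8 * -8 = 64. Stack: [1, 64]
BINARY_OP // → 1 // 64 = 0. Stack: [0]
STORE_FAST r → r=0. Stack: []
LOAD_FAST b → push -5. Stack: [-5]
LOAD_CONST → push 3. Stack: [-5, 3]
BINARY_OP * → -5 * 3 = -15. Stack: [-15]
STORE_FAST x → x=-15. Stack: []
LOAD_CONST → push 0. Stack: [0]
STORE_FAST i → i=0. Stack: []
LOAD_FAST i → push 0. Stack: [0]
LOAD_CONST → push 2. Stack: [0, 2]
COMPARE_OP bool(<) → 0 vs 2 = True. Stack: [True]
POP_JUMP_IF_FALSE → pop True; no jump. Stack: []
LOAD_FAST_LOAD_FAST r,i → push 0,0. Stack: [0, 0]
BINARY_OP + → 0 + 0 = 0. Stack: [0]
STORE_FAST r → r=0. Stack: []
LOAD_FAST i → push 0. Stack: [0]
LOAD_CONST → push 1. Stack: [0, 1]
BINARY_OP + → 0 + 1 = 1. Stack: [1]
STORE_FAST i → i=1. Stack: []
LOAD_FAST i → push 1. Stack: [1]
LOAD_CONST → push 2. Stack: [1, 2]
COMPARE_OP bool(<) → 1 vs 2 = True. Stack: [True]
POP_JUMP_IF_FALSE → pop True; no jump. Stack: []
LOAD_FAST_LOAD_FAST r,i → push 0,1. Stack: [0, 1]
BINARY_OP + → 0 + 1 = 1. Stack: [1]
STORE_FAST r → r=1. Stack: []
LOAD_FAST i → push 1. Stack: [1]
LOAD_CONST → push 1. Stack: [1, 1]
BINARY_OP + → 1 + 1 = 2. Stack: [2]
STORE_FAST i → i=2. Stack: []
LOAD_FAST i → push 2. Stack: [2]
LOAD_CONST → push 2. Stack: [2, 2]
COMPARE_OP bool(<) → 2 vs 2 = False. Stack: [False]
POP_JUMP_IF_FALSE → pop False; jump. Stack: []
LOAD_FAST r → push 1. Stack: [1]
RETURN_VALUE → return 1.

1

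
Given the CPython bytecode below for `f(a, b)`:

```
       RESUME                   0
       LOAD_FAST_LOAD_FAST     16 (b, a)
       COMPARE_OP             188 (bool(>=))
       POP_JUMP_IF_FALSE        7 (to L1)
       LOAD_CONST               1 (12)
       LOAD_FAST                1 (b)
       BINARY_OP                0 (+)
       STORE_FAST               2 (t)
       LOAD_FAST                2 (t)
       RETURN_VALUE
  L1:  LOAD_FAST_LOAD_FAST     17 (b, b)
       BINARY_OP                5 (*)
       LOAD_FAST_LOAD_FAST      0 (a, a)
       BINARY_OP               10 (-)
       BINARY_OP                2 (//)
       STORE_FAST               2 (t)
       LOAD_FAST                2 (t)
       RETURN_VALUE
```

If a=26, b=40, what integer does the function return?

52

LOAD_FAST_LOAD_FAST b,a → push 40,26. Stack: [40, 26]
COMPARE_OP bool(>=) → 40 vs 26 = True. Stack: [True]
POP_JUMP_IF_FALSE → pop True; no jump. Stack: []
LOAD_CONST → push 12. Stack: [12]
LOAD_FAST b → push 40. Stack: [12, 40]
BINARY_OP + → 12 + 40 = 52. Stack: [52]
STORE_FAST t → t=52. Stack: []
LOAD_FAST t → push 52. Stack: [52]
RETURN_VALUE → return 52.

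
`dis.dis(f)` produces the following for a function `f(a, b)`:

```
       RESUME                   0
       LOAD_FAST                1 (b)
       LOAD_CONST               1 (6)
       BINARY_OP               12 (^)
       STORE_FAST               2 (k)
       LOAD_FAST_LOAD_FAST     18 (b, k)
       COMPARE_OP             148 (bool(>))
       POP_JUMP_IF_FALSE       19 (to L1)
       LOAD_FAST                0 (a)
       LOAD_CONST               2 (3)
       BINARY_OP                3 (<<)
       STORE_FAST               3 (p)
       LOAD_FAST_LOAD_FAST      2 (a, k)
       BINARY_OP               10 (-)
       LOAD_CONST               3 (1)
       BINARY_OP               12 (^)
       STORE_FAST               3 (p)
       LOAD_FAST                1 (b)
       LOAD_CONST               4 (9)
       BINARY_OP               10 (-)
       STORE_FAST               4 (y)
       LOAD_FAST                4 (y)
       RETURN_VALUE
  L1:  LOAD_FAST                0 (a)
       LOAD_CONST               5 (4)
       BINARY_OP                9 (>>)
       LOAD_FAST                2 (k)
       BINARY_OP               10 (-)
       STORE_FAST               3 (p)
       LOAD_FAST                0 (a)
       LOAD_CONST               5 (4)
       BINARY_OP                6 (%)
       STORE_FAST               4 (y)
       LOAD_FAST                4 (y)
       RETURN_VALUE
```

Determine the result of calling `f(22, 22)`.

LOAD_FAST b → push 22. Stack: [22]
LOAD_CONST → push 6. Stack: [22, 6]
BINARY_OP ^ → 22 ^ 6 = 16. Stack: [16]
STORE_FAST k → k=16. Stack: []
LOAD_FAST_LOAD_FAST b,k → push 22,16. Stack: [22, 16]
COMPARE_OP bool(>) → 22 vs 16 = True. Stack: [True]
POP_JUMP_IF_FALSE → pop True; no jump. Stack: []
LOAD_FAST a → push 22. Stack: [22]
LOAD_CONST → push 3. Stack: [22, 3]
BINARY_OP << → 22 << 3 = 176. Stack: [176]
STORE_FAST p → p=176. Stack: []
LOAD_FAST_LOAD_FAST a,k → push 22,16. Stack: [22, 16]
BINARY_OP - → 22 - 16 = 6. Stack: [6]
LOAD_CONST → push 1. Stack: [6, 1]
BINARY_OP ^ → 6 ^ 1 = 7. Stack: [7]
STORE_FAST p → p=7. Stack: []
LOAD_FAST b → push 22. Stack: [22]
LOAD_CONST → push 9. Stack: [22, 9]
BINARY_OP - → 22 - 9 = 13. Stack: [13]
STORE_FAST y → y=13. Stack: []
LOAD_FAST y → push 13. Stack: [13]
RETURN_VALUE → return 13.

13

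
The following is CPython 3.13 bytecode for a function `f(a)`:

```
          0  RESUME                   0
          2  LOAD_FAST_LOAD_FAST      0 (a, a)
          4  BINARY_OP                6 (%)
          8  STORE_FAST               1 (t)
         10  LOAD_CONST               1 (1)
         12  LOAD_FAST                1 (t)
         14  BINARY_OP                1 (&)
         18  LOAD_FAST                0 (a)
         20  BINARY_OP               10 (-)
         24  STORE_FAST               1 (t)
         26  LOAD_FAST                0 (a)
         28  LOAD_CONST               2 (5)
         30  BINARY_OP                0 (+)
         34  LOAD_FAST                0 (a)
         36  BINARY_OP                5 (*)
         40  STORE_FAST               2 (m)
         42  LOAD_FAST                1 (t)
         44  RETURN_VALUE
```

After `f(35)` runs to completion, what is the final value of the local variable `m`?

LOAD_FAST_LOAD_FAST a,a → push 35,35. Stack: [35, 35]
BINARY_OP % → 35 % 35 = 0. Stack: [0]
STORE_FAST t → t=0. Stack: []
LOAD_CONST → push 1. Stack: [1]
LOAD_FAST t → push 0. Stack: [1, 0]
BINARY_OP & → 1 & 0 = 0. Stack: [0]
LOAD_FAST a → push 35. Stack: [0, 35]
BINARY_OP - → 0 - 35 = -35. Stack: [-35]
STORE_FAST t → t=-35. Stack: []
LOAD_FAST a → push 35. Stack: [35]
LOAD_CONST → push 5. Stack: [35, 5]
BINARY_OP + → 35 + 5 = 40. Stack: [40]
LOAD_FAST a → push 35. Stack: [40, 35]
BINARY_OP * → 40 * 35 = 1400. Stack: [1400]
STORE_FAST m → m=1400. Stack: []
LOAD_FAST t → push -35. Stack: [-35]
RETURN_VALUE → return -35.

1400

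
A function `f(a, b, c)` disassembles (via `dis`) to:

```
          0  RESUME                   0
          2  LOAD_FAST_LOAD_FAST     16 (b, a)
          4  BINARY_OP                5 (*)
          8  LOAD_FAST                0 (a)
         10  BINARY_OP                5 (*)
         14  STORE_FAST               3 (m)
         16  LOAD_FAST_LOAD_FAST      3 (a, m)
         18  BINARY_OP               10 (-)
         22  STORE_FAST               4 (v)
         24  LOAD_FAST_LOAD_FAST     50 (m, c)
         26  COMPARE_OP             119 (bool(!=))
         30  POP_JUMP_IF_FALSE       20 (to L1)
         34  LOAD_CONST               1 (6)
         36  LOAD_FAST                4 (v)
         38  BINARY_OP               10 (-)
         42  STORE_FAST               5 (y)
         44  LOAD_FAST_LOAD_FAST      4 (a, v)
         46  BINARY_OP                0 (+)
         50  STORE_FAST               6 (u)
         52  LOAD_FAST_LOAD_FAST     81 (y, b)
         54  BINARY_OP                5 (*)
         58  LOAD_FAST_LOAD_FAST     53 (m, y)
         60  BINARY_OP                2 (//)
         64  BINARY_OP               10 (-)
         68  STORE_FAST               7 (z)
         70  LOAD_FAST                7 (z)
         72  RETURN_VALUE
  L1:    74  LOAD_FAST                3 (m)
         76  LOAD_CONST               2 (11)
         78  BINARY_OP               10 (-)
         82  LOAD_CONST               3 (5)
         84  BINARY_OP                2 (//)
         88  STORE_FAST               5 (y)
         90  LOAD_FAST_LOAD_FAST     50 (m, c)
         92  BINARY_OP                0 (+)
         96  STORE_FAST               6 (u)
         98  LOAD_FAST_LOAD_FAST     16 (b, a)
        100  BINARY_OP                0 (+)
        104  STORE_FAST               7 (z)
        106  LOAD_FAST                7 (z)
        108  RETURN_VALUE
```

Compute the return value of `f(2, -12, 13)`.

527

LOAD_FAST_LOAD_FAST b,a → push -12,2. Stack: [-12, 2]
BINARY_OP * → -12 * 2 = -24. Stack: [-24]
LOAD_FAST a → push 2. Stack: [-24, 2]
BINARY_OP * → -24 * 2 = -48. Stack: [-48]
STORE_FAST m → m=-48. Stack: []
LOAD_FAST_LOAD_FAST a,m → push 2,-48. Stack: [2, -48]
BINARY_OP - → 2 - -48 = 50. Stack: [50]
STORE_FAST v → v=50. Stack: []
LOAD_FAST_LOAD_FAST m,c → push -48,13. Stack: [-48, 13]
COMPARE_OP bool(!=) → -48 vs 13 = True. Stack: [True]
POP_JUMP_IF_FALSE → pop True; no jump. Stack: []
LOAD_CONST → push 6. Stack: [6]
LOAD_FAST v → push 50. Stack: [6, 50]
BINARY_OP - → 6 - 50 = -44. Stack: [-44]
STORE_FAST y → y=-44. Stack: []
LOAD_FAST_LOAD_FAST a,v → push 2,50. Stack: [2, 50]
BINARY_OP + → 2 + 50 = 52. Stack: [52]
STORE_FAST u → u=52. Stack: []
LOAD_FAST_LOAD_FAST y,b → push -44,-12. Stack: [-44, -12]
BINARY_OP * → -44 * -12 = 528. Stack: [528]
LOAD_FAST_LOAD_FAST m,y → push -48,-44. Stack: [528, -48, -44]
BINARY_OP // → -48 // -44 = 1. Stack: [528, 1]
BINARY_OP - → 528 - 1 = 527. Stack: [527]
STORE_FAST z → z=527. Stack: []
LOAD_FAST z → push 527. Stack: [527]
RETURN_VALUE → return 527.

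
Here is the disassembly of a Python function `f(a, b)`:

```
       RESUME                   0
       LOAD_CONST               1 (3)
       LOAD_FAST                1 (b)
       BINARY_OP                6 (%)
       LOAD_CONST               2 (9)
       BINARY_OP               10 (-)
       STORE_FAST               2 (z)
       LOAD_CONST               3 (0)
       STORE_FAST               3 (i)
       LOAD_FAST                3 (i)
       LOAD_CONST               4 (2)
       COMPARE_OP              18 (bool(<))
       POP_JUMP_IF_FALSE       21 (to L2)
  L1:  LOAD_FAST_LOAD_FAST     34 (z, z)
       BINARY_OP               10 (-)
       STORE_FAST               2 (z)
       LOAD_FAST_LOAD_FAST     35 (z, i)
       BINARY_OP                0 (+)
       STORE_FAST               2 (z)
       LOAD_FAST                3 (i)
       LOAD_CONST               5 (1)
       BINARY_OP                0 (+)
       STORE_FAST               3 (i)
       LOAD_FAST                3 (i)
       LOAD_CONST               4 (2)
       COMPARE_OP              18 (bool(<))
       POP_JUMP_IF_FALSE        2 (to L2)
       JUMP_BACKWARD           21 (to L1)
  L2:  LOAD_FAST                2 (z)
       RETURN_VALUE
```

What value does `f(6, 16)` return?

1

LOAD_CONST → push 3. Stack: [3]
LOAD_FAST b → push 16. Stack: [3, 16]
BINARY_OP % → 3 % 16 = 3. Stack: [3]
LOAD_CONST → push 9. Stack: [3, 9]
BINARY_OP - → 3 - 9 = -6. Stack: [-6]
STORE_FAST z → z=-6. Stack: []
LOAD_CONST → push 0. Stack: [0]
STORE_FAST i → i=0. Stack: []
LOAD_FAST i → push 0. Stack: [0]
LOAD_CONST → push 2. Stack: [0, 2]
COMPARE_OP bool(<) → 0 vs 2 = True. Stack: [True]
POP_JUMP_IF_FALSE → pop True; no jump. Stack: []
LOAD_FAST_LOAD_FAST z,z → push -6,-6. Stack: [-6, -6]
BINARY_OP - → -6 - -6 = 0. Stack: [0]
STORE_FAST z → z=0. Stack: []
LOAD_FAST_LOAD_FAST z,i → push 0,0. Stack: [0, 0]
BINARY_OP + → 0 + 0 = 0. Stack: [0]
STORE_FAST z → z=0. Stack: []
LOAD_FAST i → push 0. Stack: [0]
LOAD_CONST → push 1. Stack: [0, 1]
BINARY_OP + → 0 + 1 = 1. Stack: [1]
STORE_FAST i → i=1. Stack: []
LOAD_FAST i → push 1. Stack: [1]
LOAD_CONST → push 2. Stack: [1, 2]
COMPARE_OP bool(<) → 1 vs 2 = True. Stack: [True]
POP_JUMP_IF_FALSE → pop True; no jump. Stack: []
LOAD_FAST_LOAD_FAST z,z → push 0,0. Stack: [0, 0]
BINARY_OP - → 0 - 0 = 0. Stack: [0]
STORE_FAST z → z=0. Stack: []
LOAD_FAST_LOAD_FAST z,i → push 0,1. Stack: [0, 1]
BINARY_OP + → 0 + 1 = 1. Stack: [1]
STORE_FAST z → z=1. Stack: []
LOAD_FAST i → push 1. Stack: [1]
LOAD_CONST → push 1. Stack: [1, 1]
BINARY_OP + → 1 + 1 = 2. Stack: [2]
STORE_FAST i → i=2. Stack: []
LOAD_FAST i → push 2. Stack: [2]
LOAD_CONST → push 2. Stack: [2, 2]
COMPARE_OP bool(<) → 2 vs 2 = False. Stack: [False]
POP_JUMP_IF_FALSE → pop False; jump. Stack: []
LOAD_FAST z → push 1. Stack: [1]
RETURN_VALUE → return 1.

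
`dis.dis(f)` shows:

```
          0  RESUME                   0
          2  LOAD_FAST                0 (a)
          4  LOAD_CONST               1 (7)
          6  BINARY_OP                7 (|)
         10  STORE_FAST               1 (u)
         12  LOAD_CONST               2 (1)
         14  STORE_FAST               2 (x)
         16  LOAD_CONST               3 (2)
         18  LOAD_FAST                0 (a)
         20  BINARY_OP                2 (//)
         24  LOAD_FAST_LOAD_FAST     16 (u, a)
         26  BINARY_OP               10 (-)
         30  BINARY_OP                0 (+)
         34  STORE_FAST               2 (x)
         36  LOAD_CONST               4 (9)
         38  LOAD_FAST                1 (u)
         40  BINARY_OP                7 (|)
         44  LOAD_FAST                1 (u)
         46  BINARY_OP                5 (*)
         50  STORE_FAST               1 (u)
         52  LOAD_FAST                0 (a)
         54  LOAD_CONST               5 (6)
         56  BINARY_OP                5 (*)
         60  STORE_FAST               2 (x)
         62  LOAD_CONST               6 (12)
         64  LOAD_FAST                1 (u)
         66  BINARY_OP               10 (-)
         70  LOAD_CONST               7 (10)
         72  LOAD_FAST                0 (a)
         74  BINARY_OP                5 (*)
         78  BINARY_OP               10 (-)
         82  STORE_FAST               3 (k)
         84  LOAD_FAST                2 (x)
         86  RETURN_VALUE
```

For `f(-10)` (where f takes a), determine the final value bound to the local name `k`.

103

LOAD_FAST a → push -10. Stack: [-10]
LOAD_CONST → push 7. Stack: [-10, 7]
BINARY_OP | → -10 | 7 = -9. Stack: [-9]
STORE_FAST u → u=-9. Stack: []
LOAD_CONST → push 1. Stack: [1]
STORE_FAST x → x=1. Stack: []
LOAD_CONST → push 2. Stack: [2]
LOAD_FAST a → push -10. Stack: [2, -10]
BINARY_OP // → 2 // -10 = -1. Stack: [-1]
LOAD_FAST_LOAD_FAST u,a → push -9,-10. Stack: [-1, -9, -10]
BINARY_OP - → -9 - -10 = 1. Stack: [-1, 1]
BINARY_OP + → -1 + 1 = 0. Stack: [0]
STORE_FAST x → x=0. Stack: []
LOAD_CONST → push 9. Stack: [9]
LOAD_FAST u → push -9. Stack: [9, -9]
BINARY_OP | → 9 | -9 = -1. Stack: [-1]
LOAD_FAST u → push -9. Stack: [-1, -9]
BINARY_OP * → -1 * -9 = 9. Stack: [9]
STORE_FAST u → u=9. Stack: []
LOAD_FAST a → push -10. Stack: [-10]
LOAD_CONST → push 6. Stack: [-10, 6]
BINARY_OP * → -10 * 6 = -60. Stack: [-60]
STORE_FAST x → x=-60. Stack: []
LOAD_CONST → push 12. Stack: [12]
LOAD_FAST u → push 9. Stack: [12, 9]
BINARY_OP - → 12 - 9 = 3. Stack: [3]
LOAD_CONST → push 10. Stack: [3, 10]
LOAD_FAST a → push -10. Stack: [3, 10, -10]
BINARY_OP * → 10 * -10 = -100. Stack: [3, -100]
BINARY_OP - → 3 - -100 = 103. Stack: [103]
STORE_FAST k → k=103. Stack: []
LOAD_FAST x → push -60. Stack: [-60]
RETURN_VALUE → return -60.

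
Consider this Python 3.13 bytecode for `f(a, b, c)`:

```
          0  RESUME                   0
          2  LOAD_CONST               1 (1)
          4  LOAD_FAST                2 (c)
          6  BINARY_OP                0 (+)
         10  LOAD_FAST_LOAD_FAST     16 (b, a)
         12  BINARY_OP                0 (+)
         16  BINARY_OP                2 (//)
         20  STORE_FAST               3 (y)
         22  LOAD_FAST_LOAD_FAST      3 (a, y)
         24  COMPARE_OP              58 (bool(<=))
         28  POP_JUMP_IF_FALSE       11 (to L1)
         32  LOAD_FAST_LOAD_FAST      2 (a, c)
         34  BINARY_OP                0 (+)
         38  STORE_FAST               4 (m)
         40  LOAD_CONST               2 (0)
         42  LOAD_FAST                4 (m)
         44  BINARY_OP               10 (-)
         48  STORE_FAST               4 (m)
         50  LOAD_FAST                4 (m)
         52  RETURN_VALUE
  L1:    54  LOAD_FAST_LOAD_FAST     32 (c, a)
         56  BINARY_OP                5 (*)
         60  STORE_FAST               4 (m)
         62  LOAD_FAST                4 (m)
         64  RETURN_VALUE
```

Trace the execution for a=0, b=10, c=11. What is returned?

LOAD_CONST → push 1. Stack: [1]
LOAD_FAST c → push 11. Stack: [1, 11]
BINARY_OP + → 1 + 11 = 12. Stack: [12]
LOAD_FAST_LOAD_FAST b,a → push 10,0. Stack: [12, 10, 0]
BINARY_OP + → 10 + 0 = 10. Stack: [12, 10]
BINARY_OP // → 12 // 10 = 1. Stack: [1]
STORE_FAST y → y=1. Stack: []
LOAD_FAST_LOAD_FAST a,y → push 0,1. Stack: [0, 1]
COMPARE_OP bool(<=) → 0 vs 1 = True. Stack: [True]
POP_JUMP_IF_FALSE → pop True; no jump. Stack: []
LOAD_FAST_LOAD_FAST a,c → push 0,11. Stack: [0, 11]
BINARY_OP + → 0 + 11 = 11. Stack: [11]
STORE_FAST m → m=11. Stack: []
LOAD_CONST → push 0. Stack: [0]
LOAD_FAST m → push 11. Stack: [0, 11]
BINARY_OP - → 0 - 11 = -11. Stack: [-11]
STORE_FAST m → m=-11. Stack: []
LOAD_FAST m → push -11. Stack: [-11]
RETURN_VALUE → return -11.

-11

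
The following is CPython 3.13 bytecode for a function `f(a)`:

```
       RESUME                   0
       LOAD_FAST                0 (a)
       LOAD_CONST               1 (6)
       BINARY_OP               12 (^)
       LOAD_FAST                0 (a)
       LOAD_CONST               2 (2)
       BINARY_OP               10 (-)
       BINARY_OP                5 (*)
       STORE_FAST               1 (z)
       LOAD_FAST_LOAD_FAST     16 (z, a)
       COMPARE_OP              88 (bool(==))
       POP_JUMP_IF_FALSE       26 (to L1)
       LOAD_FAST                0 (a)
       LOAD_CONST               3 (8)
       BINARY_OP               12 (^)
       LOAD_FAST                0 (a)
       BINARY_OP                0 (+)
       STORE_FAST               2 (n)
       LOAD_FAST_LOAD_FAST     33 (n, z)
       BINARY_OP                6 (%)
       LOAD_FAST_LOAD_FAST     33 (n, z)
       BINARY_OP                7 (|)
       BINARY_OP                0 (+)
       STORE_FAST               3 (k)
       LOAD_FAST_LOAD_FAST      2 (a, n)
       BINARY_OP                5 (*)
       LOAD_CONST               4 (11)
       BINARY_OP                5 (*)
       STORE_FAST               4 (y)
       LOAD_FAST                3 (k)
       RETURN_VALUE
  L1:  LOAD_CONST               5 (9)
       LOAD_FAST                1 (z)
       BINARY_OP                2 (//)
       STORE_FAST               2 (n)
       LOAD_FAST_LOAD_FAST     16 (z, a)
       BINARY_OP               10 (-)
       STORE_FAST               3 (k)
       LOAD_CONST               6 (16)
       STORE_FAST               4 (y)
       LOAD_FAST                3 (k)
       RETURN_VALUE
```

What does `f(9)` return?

LOAD_FAST a → push 9. Stack: [9]
LOAD_CONST → push 6. Stack: [9, 6]
BINARY_OP ^ → 9 ^ 6 = 15. Stack: [15]
LOAD_FAST a → push 9. Stack: [15, 9]
LOAD_CONST → push 2. Stack: [15, 9, 2]
BINARY_OP - → 9 - 2 = 7. Stack: [15, 7]
BINARY_OP * → 15 * 7 = 105. Stack: [105]
STORE_FAST z → z=105. Stack: []
LOAD_FAST_LOAD_FAST z,a → push 105,9. Stack: [105, 9]
COMPARE_OP bool(==) → 105 vs 9 = False. Stack: [False]
POP_JUMP_IF_FALSE → pop False; jump. Stack: []
LOAD_CONST → push 9. Stack: [9]
LOAD_FAST z → push 105. Stack: [9, 105]
BINARY_OP // → 9 // 105 = 0. Stack: [0]
STORE_FAST n → n=0. Stack: []
LOAD_FAST_LOAD_FAST z,a → push 105,9. Stack: [105, 9]
BINARY_OP - → 105 - 9 = 96. Stack: [96]
STORE_FAST k → k=96. Stack: []
LOAD_CONST → push 16. Stack: [16]
STORE_FAST y → y=16. Stack: []
LOAD_FAST k → push 96. Stack: [96]
RETURN_VALUE → return 96.

96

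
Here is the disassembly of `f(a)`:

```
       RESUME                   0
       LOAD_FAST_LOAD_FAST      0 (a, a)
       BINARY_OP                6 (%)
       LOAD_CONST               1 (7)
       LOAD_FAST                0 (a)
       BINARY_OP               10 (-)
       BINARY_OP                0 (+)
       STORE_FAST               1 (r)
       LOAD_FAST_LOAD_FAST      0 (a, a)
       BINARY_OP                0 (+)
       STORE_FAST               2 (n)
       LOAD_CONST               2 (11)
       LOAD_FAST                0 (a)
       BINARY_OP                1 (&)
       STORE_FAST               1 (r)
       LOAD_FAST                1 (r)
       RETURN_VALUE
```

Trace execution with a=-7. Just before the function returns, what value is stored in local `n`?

LOAD_FAST_LOAD_FAST a,a → push -7,-7. Stack: [-7, -7]
BINARY_OP % → -7 % -7 = 0. Stack: [0]
LOAD_CONST → push 7. Stack: [0, 7]
LOAD_FAST a → push -7. Stack: [0, 7, -7]
BINARY_OP - → 7 - -7 = 14. Stack: [0, 14]
BINARY_OP + → 0 + 14 = 14. Stack: [14]
STORE_FAST r → r=14. Stack: []
LOAD_FAST_LOAD_FAST a,a → push -7,-7. Stack: [-7, -7]
BINARY_OP + → -7 + -7 = -14. Stack: [-14]
STORE_FAST n → n=-14. Stack: []
LOAD_CONST → push 11. Stack: [11]
LOAD_FAST a → push -7. Stack: [11, -7]
BINARY_OP & → 11 & -7 = 9. Stack: [9]
STORE_FAST r → r=9. Stack: []
LOAD_FAST r → push 9. Stack: [9]
RETURN_VALUE → return 9.

-14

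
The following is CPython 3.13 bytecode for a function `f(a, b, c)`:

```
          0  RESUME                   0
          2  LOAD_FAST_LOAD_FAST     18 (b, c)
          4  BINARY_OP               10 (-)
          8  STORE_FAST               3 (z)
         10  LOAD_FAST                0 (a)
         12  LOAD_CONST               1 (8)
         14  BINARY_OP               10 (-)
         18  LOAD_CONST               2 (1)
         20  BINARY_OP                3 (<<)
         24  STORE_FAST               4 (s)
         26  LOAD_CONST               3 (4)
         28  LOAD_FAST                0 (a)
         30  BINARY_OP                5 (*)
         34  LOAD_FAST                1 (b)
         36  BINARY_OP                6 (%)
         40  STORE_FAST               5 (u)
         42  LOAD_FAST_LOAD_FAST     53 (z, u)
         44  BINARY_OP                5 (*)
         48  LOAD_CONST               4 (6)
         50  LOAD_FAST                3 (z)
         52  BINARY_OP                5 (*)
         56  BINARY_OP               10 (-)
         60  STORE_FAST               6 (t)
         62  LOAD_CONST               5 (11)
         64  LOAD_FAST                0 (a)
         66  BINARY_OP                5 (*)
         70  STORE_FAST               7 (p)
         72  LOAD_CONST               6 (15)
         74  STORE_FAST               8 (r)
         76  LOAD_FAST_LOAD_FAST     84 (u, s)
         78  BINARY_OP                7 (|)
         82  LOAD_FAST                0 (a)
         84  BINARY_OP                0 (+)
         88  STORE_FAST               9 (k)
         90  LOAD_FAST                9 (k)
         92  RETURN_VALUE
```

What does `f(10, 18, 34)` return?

14

LOAD_FAST_LOAD_FAST b,c → push 18,34. Stack: [18, 34]
BINARY_OP - → 18 - 34 = -16. Stack: [-16]
STORE_FAST z → z=-16. Stack: []
LOAD_FAST a → push 10. Stack: [10]
LOAD_CONST → push 8. Stack: [10, 8]
BINARY_OP - → 10 - 8 = 2. Stack: [2]
LOAD_CONST → push 1. Stack: [2, 1]
BINARY_OP << → 2 << 1 = 4. Stack: [4]
STORE_FAST s → s=4. Stack: []
LOAD_CONST → push 4. Stack: [4]
LOAD_FAST a → push 10. Stack: [4, 10]
BINARY_OP * → 4 * 10 = 40. Stack: [40]
LOAD_FAST b → push 18. Stack: [40, 18]
BINARY_OP % → 40 % 18 = 4. Stack: [4]
STORE_FAST u → u=4. Stack: []
LOAD_FAST_LOAD_FAST z,u → push -16,4. Stack: [-16, 4]
BINARY_OP * → -16 * 4 = -64. Stack: [-64]
LOAD_CONST → push 6. Stack: [-64, 6]
LOAD_FAST z → push -16. Stack: [-64, 6, -16]
BINARY_OP * → 6 * -16 = -96. Stack: [-64, -96]
BINARY_OP - → -64 - -96 = 32. Stack: [32]
STORE_FAST t → t=32. Stack: []
LOAD_CONST → push 11. Stack: [11]
LOAD_FAST a → push 10. Stack: [11, 10]
BINARY_OP * → 11 * 10 = 110. Stack: [110]
STORE_FAST p → p=110. Stack: []
LOAD_CONST → push 15. Stack: [15]
STORE_FAST r → r=15. Stack: []
LOAD_FAST_LOAD_FAST u,s → push 4,4. Stack: [4, 4]
BINARY_OP | → 4 | 4 = 4. Stack: [4]
LOAD_FAST a → push 10. Stack: [4, 10]
BINARY_OP + → 4 + 10 = 14. Stack: [14]
STORE_FAST k → k=14. Stack: []
LOAD_FAST k → push 14. Stack: [14]
RETURN_VALUE → return 14.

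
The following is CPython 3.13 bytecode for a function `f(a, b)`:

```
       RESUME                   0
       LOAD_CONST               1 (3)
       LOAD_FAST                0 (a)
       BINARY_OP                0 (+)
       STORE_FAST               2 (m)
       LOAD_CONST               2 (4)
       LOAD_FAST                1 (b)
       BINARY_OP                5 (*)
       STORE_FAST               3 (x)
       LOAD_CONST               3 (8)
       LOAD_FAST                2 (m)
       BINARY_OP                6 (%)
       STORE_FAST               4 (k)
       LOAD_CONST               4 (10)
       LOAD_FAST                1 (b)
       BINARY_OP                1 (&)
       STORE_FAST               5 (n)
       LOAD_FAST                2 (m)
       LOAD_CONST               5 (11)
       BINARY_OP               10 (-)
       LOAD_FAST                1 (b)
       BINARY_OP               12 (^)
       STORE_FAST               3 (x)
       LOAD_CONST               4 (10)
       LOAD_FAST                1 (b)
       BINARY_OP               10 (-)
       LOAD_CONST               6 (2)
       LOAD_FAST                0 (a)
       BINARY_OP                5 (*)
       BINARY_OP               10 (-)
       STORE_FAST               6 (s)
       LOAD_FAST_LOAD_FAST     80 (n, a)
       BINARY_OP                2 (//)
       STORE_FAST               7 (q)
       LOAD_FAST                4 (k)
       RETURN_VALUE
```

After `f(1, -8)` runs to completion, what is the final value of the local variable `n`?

LOAD_CONST → push 3. Stack: [3]
LOAD_FAST a → push 1. Stack: [3, 1]
BINARY_OP + → 3 + 1 = 4. Stack: [4]
STORE_FAST m → m=4. Stack: []
LOAD_CONST → push 4. Stack: [4]
LOAD_FAST b → push -8. Stack: [4, -8]
BINARY_OP * → 4 * -8 = -32. Stack: [-32]
STORE_FAST x → x=-32. Stack: []
LOAD_CONST → push 8. Stack: [8]
LOAD_FAST m → push 4. Stack: [8, 4]
BINARY_OP % → 8 % 4 = 0. Stack: [0]
STORE_FAST k → k=0. Stack: []
LOAD_CONST → push 10. Stack: [10]
LOAD_FAST b → push -8. Stack: [10, -8]
BINARY_OP & → 10 & -8 = 8. Stack: [8]
STORE_FAST n → n=8. Stack: []
LOAD_FAST m → push 4. Stack: [4]
LOAD_CONST → push 11. Stack: [4, 11]
BINARY_OP - → 4 - 11 = -7. Stack: [-7]
LOAD_FAST b → push -8. Stack: [-7, -8]
BINARY_OP ^ → -7 ^ -8 = 1. Stack: [1]
STORE_FAST x → x=1. Stack: []
LOAD_CONST → push 10. Stack: [10]
LOAD_FAST b → push -8. Stack: [10, -8]
BINARY_OP - → 10 - -8 = 18. Stack: [18]
LOAD_CONST → push 2. Stack: [18, 2]
LOAD_FAST a → push 1. Stack: [18, 2, 1]
BINARY_OP * → 2 * 1 = 2. Stack: [18, 2]
BINARY_OP - → 18 - 2 = 16. Stack: [16]
STORE_FAST s → s=16. Stack: []
LOAD_FAST_LOAD_FAST n,a → push 8,1. Stack: [8, 1]
BINARY_OP // → 8 // 1 = 8. Stack: [8]
STORE_FAST q → q=8. Stack: []
LOAD_FAST k → push 0. Stack: [0]
RETURN_VALUE → return 0.

8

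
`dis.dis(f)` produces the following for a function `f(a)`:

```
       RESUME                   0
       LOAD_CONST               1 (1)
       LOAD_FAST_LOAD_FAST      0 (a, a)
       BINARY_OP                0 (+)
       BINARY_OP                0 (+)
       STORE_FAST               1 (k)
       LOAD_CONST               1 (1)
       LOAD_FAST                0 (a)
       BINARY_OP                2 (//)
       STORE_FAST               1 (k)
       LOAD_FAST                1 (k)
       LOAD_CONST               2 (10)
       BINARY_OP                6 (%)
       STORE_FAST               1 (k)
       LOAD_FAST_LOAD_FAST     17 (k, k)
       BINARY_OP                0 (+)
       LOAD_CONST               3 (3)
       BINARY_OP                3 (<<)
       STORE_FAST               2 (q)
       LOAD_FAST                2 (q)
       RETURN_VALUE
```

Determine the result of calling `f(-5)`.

LOAD_CONST → push 1. Stack: [1]
LOAD_FAST_LOAD_FAST a,a → push -5,-5. Stack: [1, -5, -5]
BINARY_OP + → -5 + -5 = -10. Stack: [1, -10]
BINARY_OP + → 1 + -10 = -9. Stack: [-9]
STORE_FAST k → k=-9. Stack: []
LOAD_CONST → push 1. Stack: [1]
LOAD_FAST a → push -5. Stack: [1, -5]
BINARY_OP // → 1 // -5 = -1. Stack: [-1]
STORE_FAST k → k=-1. Stack: []
LOAD_FAST k → push -1. Stack: [-1]
LOAD_CONST → push 10. Stack: [-1, 10]
BINARY_OP % → -1 % 10 = 9. Stack: [9]
STORE_FAST k → k=9. Stack: []
LOAD_FAST_LOAD_FAST k,k → push 9,9. Stack: [9, 9]
BINARY_OP + → 9 + 9 = 18. Stack: [18]
LOAD_CONST → push 3. Stack: [18, 3]
BINARY_OP << → 18 << 3 = 144. Stack: [144]
STORE_FAST q → q=144. Stack: []
LOAD_FAST q → push 144. Stack: [144]
RETURN_VALUE → return 144.

144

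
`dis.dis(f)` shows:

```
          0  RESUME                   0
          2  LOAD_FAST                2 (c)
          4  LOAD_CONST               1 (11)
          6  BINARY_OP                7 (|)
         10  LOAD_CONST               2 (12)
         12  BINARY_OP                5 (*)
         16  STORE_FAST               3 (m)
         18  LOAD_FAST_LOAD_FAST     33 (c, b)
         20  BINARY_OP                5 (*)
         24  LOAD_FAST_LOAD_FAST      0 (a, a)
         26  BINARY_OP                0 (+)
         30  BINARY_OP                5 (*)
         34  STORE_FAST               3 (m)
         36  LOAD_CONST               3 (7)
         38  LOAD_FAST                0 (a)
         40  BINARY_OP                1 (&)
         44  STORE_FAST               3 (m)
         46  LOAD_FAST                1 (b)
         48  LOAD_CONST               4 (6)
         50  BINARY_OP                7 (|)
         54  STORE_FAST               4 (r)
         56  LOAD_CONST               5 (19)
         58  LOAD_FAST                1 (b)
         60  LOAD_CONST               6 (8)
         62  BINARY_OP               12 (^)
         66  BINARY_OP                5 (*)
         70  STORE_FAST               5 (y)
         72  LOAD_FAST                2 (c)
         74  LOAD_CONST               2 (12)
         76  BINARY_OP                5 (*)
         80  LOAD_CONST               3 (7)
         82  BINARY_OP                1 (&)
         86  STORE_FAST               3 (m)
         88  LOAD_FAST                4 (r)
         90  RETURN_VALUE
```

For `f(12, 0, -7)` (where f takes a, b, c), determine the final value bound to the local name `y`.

LOAD_FAST c → push -7. Stack: [-7]
LOAD_CONST → push 11. Stack: [-7, 11]
BINARY_OP | → -7 | 11 = -5. Stack: [-5]
LOAD_CONST → push 12. Stack: [-5, 12]
BINARY_OP * → -5 * 12 = -60. Stack: [-60]
STORE_FAST m → m=-60. Stack: []
LOAD_FAST_LOAD_FAST c,b → push -7,0. Stack: [-7, 0]
BINARY_OP * → -7 * 0 = 0. Stack: [0]
LOAD_FAST_LOAD_FAST a,a → push 12,12. Stack: [0, 12, 12]
BINARY_OP + → 12 + 12 = 24. Stack: [0, 24]
BINARY_OP * → 0 * 24 = 0. Stack: [0]
STORE_FAST m → m=0. Stack: []
LOAD_CONST → push 7. Stack: [7]
LOAD_FAST a → push 12. Stack: [7, 12]
BINARY_OP & → 7 & 12 = 4. Stack: [4]
STORE_FAST m → m=4. Stack: []
LOAD_FAST b → push 0. Stack: [0]
LOAD_CONST → push 6. Stack: [0, 6]
BINARY_OP | → 0 | 6 = 6. Stack: [6]
STORE_FAST r → r=6. Stack: []
LOAD_CONST → push 19. Stack: [19]
LOAD_FAST b → push 0. Stack: [19, 0]
LOAD_CONST → push 8. Stack: [19, 0, 8]
BINARY_OP ^ → 0 ^ 8 = 8. Stack: [19, 8]
BINARY_OP * → 19 * 8 = 152. Stack: [152]
STORE_FAST y → y=152. Stack: []
LOAD_FAST c → push -7. Stack: [-7]
LOAD_CONST → push 12. Stack: [-7, 12]
BINARY_OP * → -7 * 12 = -84. Stack: [-84]
LOAD_CONST → push 7. Stack: [-84, 7]
BINARY_OP & → -84 & 7 = 4. Stack: [4]
STORE_FAST m → m=4. Stack: []
LOAD_FAST r → push 6. Stack: [6]
RETURN_VALUE → return 6.

152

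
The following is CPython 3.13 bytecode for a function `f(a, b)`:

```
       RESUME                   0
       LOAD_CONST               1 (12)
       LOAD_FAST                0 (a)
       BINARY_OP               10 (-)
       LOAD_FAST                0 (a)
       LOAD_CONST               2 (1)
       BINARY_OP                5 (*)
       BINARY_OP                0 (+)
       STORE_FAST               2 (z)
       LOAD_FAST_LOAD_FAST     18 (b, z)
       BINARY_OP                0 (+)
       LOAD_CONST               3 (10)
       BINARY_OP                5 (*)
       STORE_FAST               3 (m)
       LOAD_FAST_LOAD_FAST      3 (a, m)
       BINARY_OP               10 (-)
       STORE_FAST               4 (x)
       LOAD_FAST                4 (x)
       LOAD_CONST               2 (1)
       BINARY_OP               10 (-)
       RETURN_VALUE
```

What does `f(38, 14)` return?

-223

LOAD_CONST → push 12. Stack: [12]
LOAD_FAST a → push 38. Stack: [12, 38]
BINARY_OP - → 12 - 38 = -26. Stack: [-26]
LOAD_FAST a → push 38. Stack: [-26, 38]
LOAD_CONST → push 1. Stack: [-26, 38, 1]
BINARY_OP * → 38 * 1 = 38. Stack: [-26, 38]
BINARY_OP + → -26 + 38 = 12. Stack: [12]
STORE_FAST z → z=12. Stack: []
LOAD_FAST_LOAD_FAST b,z → push 14,12. Stack: [14, 12]
BINARY_OP + → 14 + 12 = 26. Stack: [26]
LOAD_CONST → push 10. Stack: [26, 10]
BINARY_OP * → 26 * 10 = 260. Stack: [260]
STORE_FAST m → m=260. Stack: []
LOAD_FAST_LOAD_FAST a,m → push 38,260. Stack: [38, 260]
BINARY_OP - → 38 - 260 = -222. Stack: [-222]
STORE_FAST x → x=-222. Stack: []
LOAD_FAST x → push -222. Stack: [-222]
LOAD_CONST → push 1. Stack: [-222, 1]
BINARY_OP - → -222 - 1 = -223. Stack: [-223]
RETURN_VALUE → return -223.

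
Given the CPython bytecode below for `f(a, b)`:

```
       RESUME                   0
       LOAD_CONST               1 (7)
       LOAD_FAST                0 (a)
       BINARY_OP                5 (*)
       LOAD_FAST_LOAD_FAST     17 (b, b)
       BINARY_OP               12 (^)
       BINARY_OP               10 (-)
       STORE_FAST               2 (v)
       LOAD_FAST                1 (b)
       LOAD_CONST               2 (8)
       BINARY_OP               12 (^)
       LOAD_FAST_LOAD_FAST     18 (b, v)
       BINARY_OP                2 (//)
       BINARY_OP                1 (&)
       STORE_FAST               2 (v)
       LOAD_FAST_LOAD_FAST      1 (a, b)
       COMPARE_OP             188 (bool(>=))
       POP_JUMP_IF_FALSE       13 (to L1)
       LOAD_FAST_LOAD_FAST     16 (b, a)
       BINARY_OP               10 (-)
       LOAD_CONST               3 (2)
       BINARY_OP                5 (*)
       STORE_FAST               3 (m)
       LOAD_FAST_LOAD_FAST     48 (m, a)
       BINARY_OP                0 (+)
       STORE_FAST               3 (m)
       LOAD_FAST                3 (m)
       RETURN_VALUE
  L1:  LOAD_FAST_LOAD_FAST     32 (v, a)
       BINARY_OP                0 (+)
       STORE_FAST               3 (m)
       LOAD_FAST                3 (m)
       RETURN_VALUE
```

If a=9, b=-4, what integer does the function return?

-17

LOAD_CONST → push 7. Stack: [7]
LOAD_FAST a → push 9. Stack: [7, 9]
BINARY_OP * → 7 * 9 = 63. Stack: [63]
LOAD_FAST_LOAD_FAST b,b → push -4,-4. Stack: [63, -4, -4]
BINARY_OP ^ → -4 ^ -4 = 0. Stack: [63, 0]
BINARY_OP - → 63 - 0 = 63. Stack: [63]
STORE_FAST v → v=63. Stack: []
LOAD_FAST b → push -4. Stack: [-4]
LOAD_CONST → push 8. Stack: [-4, 8]
BINARY_OP ^ → -4 ^ 8 = -12. Stack: [-12]
LOAD_FAST_LOAD_FAST b,v → push -4,63. Stack: [-12, -4, 63]
BINARY_OP // → -4 // 63 = -1. Stack: [-12, -1]
BINARY_OP & → -12 & -1 = -12. Stack: [-12]
STORE_FAST v → v=-12. Stack: []
LOAD_FAST_LOAD_FAST a,b → push 9,-4. Stack: [9, -4]
COMPARE_OP bool(>=) → 9 vs -4 = True. Stack: [True]
POP_JUMP_IF_FALSE → pop True; no jump. Stack: []
LOAD_FAST_LOAD_FAST b,a → push -4,9. Stack: [-4, 9]
BINARY_OP - → -4 - 9 = -13. Stack: [-13]
LOAD_CONST → push 2. Stack: [-13, 2]
BINARY_OP * → -13 * 2 = -26. Stack: [-26]
STORE_FAST m → m=-26. Stack: []
LOAD_FAST_LOAD_FAST m,a → push -26,9. Stack: [-26, 9]
BINARY_OP + → -26 + 9 = -17. Stack: [-17]
STORE_FAST m → m=-17. Stack: []
LOAD_FAST m → push -17. Stack: [-17]
RETURN_VALUE → return -17.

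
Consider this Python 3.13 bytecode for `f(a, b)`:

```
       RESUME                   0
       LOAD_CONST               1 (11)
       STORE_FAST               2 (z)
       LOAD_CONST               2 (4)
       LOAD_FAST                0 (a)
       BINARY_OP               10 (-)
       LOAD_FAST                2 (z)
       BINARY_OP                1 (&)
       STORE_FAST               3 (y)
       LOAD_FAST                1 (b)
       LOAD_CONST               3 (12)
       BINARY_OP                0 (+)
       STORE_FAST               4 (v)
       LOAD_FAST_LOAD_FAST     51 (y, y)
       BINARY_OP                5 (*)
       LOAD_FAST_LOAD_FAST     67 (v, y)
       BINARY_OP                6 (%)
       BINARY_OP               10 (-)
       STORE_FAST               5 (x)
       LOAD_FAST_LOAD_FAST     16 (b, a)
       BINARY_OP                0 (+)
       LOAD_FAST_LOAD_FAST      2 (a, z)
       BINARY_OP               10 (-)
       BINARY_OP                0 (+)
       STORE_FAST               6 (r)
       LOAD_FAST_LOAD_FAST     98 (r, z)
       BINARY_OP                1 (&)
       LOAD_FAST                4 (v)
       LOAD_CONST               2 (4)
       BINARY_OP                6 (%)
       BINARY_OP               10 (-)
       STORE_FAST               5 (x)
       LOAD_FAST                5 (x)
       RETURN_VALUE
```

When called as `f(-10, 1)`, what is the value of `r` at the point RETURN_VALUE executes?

LOAD_CONST → push 11. Stack: [11]
STORE_FAST z → z=11. Stack: []
LOAD_CONST → push 4. Stack: [4]
LOAD_FAST a → push -10. Stack: [4, -10]
BINARY_OP - → 4 - -10 = 14. Stack: [14]
LOAD_FAST z → push 11. Stack: [14, 11]
BINARY_OP & → 14 & 11 = 10. Stack: [10]
STORE_FAST y → y=10. Stack: []
LOAD_FAST b → push 1. Stack: [1]
LOAD_CONST → push 12. Stack: [1, 12]
BINARY_OP + → 1 + 12 = 13. Stack: [13]
STORE_FAST v → v=13. Stack: []
LOAD_FAST_LOAD_FAST y,y → push 10,10. Stack: [10, 10]
BINARY_OP * → 10 * 10 = 100. Stack: [100]
LOAD_FAST_LOAD_FAST v,y → push 13,10. Stack: [100, 13, 10]
BINARY_OP % → 13 % 10 = 3. Stack: [100, 3]
BINARY_OP - → 100 - 3 = 97. Stack: [97]
STORE_FAST x → x=97. Stack: []
LOAD_FAST_LOAD_FAST b,a → push 1,-10. Stack: [1, -10]
BINARY_OP + → 1 + -10 = -9. Stack: [-9]
LOAD_FAST_LOAD_FAST a,z → push -10,11. Stack: [-9, -10, 11]
BINARY_OP - → -10 - 11 = -21. Stack: [-9, -21]
BINARY_OP + → -9 + -21 = -30. Stack: [-30]
STORE_FAST r → r=-30. Stack: []
LOAD_FAST_LOAD_FAST r,z → push -30,11. Stack: [-30, 11]
BINARY_OP & → -30 & 11 = 2. Stack: [2]
LOAD_FAST v → push 13. Stack: [2, 13]
LOAD_CONST → push 4. Stack: [2, 13, 4]
BINARY_OP % → 13 % 4 = 1. Stack: [2, 1]
BINARY_OP - → 2 - 1 = 1. Stack: [1]
STORE_FAST x → x=1. Stack: []
LOAD_FAST x → push 1. Stack: [1]
RETURN_VALUE → return 1.

-30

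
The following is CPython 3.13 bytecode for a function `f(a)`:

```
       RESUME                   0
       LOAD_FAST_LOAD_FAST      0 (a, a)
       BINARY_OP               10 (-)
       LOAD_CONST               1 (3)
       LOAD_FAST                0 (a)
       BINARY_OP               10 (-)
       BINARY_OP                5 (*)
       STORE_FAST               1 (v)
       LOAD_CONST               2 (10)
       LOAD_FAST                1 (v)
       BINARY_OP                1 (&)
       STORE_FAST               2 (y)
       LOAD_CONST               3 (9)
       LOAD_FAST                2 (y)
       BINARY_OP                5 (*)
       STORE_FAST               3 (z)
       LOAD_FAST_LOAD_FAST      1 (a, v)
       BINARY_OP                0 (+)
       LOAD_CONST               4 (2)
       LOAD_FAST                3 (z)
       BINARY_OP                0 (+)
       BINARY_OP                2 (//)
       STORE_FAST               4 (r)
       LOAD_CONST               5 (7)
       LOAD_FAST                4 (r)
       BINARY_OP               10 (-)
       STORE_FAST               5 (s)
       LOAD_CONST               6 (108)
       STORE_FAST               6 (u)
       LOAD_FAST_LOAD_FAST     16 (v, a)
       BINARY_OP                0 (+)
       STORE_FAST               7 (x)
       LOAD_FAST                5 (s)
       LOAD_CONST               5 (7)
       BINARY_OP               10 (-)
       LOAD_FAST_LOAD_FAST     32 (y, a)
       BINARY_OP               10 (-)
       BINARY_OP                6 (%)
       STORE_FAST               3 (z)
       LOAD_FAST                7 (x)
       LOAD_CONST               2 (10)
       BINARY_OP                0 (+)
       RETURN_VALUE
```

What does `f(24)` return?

34

LOAD_FAST_LOAD_FAST a,a → push 24,24. Stack: [24, 24]
BINARY_OP - → 24 - 24 = 0. Stack: [0]
LOAD_CONST → push 3. Stack: [0, 3]
LOAD_FAST a → push 24. Stack: [0, 3, 24]
BINARY_OP - → 3 - 24 = -21. Stack: [0, -21]
BINARY_OP * → 0 * -21 = 0. Stack: [0]
STORE_FAST v → v=0. Stack: []
LOAD_CONST → push 10. Stack: [10]
LOAD_FAST v → push 0. Stack: [10, 0]
BINARY_OP & → 10 & 0 = 0. Stack: [0]
STORE_FAST y → y=0. Stack: []
LOAD_CONST → push 9. Stack: [9]
LOAD_FAST y → push 0. Stack: [9, 0]
BINARY_OP * → 9 * 0 = 0. Stack: [0]
STORE_FAST z → z=0. Stack: []
LOAD_FAST_LOAD_FAST a,v → push 24,0. Stack: [24, 0]
BINARY_OP + → 24 + 0 = 24. Stack: [24]
LOAD_CONST → push 2. Stack: [24, 2]
LOAD_FAST z → push 0. Stack: [24, 2, 0]
BINARY_OP + → 2 + 0 = 2. Stack: [24, 2]
BINARY_OP // → 24 // 2 = 12. Stack: [12]
STORE_FAST r → r=12. Stack: []
LOAD_CONST → push 7. Stack: [7]
LOAD_FAST r → push 12. Stack: [7, 12]
BINARY_OP - → 7 - 12 = -5. Stack: [-5]
STORE_FAST s → s=-5. Stack: []
LOAD_CONST → push 108. Stack: [108]
STORE_FAST u → u=108. Stack: []
LOAD_FAST_LOAD_FAST v,a → push 0,24. Stack: [0, 24]
BINARY_OP + → 0 + 24 = 24. Stack: [24]
STORE_FAST x → x=24. Stack: []
LOAD_FAST s → push -5. Stack: [-5]
LOAD_CONST → push 7. Stack: [-5, 7]
BINARY_OP - → -5 - 7 = -12. Stack: [-12]
LOAD_FAST_LOAD_FAST y,a → push 0,24. Stack: [-12, 0, 24]
BINARY_OP - → 0 - 24 = -24. Stack: [-12, -24]
BINARY_OP % → -12 % -24 = -12. Stack: [-12]
STORE_FAST z → z=-12. Stack: []
LOAD_FAST x → push 24. Stack: [24]
LOAD_CONST → push 10. Stack: [24, 10]
BINARY_OP + → 24 + 10 = 34. Stack: [34]
RETURN_VALUE → return 34.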